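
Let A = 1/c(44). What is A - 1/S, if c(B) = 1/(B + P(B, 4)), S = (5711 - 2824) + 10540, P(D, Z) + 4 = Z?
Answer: 590787/13427 ≈ 44.000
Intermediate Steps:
P(D, Z) = -4 + Z
S = 13427 (S = 2887 + 10540 = 13427)
c(B) = 1/B (c(B) = 1/(B + (-4 + 4)) = 1/(B + 0) = 1/B)
A = 44 (A = 1/(1/44) = 44)
A - 1/S = 44 - 1/13427 = 590787/13427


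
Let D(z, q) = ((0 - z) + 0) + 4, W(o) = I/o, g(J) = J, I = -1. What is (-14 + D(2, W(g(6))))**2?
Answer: 144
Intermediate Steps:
W(o) = -1/o
D(z, q) = 4 - z (D(z, q) = (-z + 0) + 4 = -z + 4 = 4 - z)
(-14 + D(2, W(g(6))))**2 = (-14 + (4 - 1*2))**2 = (-14 + (4 - 2))**2 = (-14 + 2)**2 = (-12)**2 = 144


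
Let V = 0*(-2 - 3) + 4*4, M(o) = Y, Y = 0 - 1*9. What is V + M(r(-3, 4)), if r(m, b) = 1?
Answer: 7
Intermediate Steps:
Y = -9 (Y = 0 - 9 = -9)
M(o) = -9
V = 16 (V = 0*(-5) + 16 = 0 + 16 = 16)
V + M(r(-3, 4)) = 16 - 9 = 7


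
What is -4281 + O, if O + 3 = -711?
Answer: -4995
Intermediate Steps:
O = -714 (O = -3 - 711 = -714)
-4281 + O = -4281 - 714 = -4995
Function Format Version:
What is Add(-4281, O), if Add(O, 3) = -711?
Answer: -4995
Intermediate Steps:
O = -714 (O = Add(-3, -711) = -714)
Add(-4281, O) = Add(-4281, -714) = -4995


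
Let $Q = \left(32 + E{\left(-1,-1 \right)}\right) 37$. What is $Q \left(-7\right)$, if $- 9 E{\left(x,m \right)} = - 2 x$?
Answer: $- \frac{74074}{9} \approx -8230.4$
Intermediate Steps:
$E{\left(x,m \right)} = \frac{2 x}{9}$ ($E{\left(x,m \right)} = - \frac{\left(-2\right) x}{9} = \frac{2 x}{9}$)
$Q = \frac{10582}{9}$ ($Q = \left(32 + \frac{2}{9} \left(-1\right)\right) 37 = \left(32 - \frac{2}{9}\right) 37 = \frac{286}{9} \cdot 37 = \frac{10582}{9} \approx 1175.8$)
$Q \left(-7\right) = \frac{10582}{9} \left(-7\right) = - \frac{74074}{9}$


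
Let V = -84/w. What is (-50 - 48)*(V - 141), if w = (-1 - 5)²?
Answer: 42140/3 ≈ 14047.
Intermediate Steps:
w = 36 (w = (-6)² = 36)
V = -7/3 (V = -84/36 = -84*1/36 = -7/3 ≈ -2.3333)
(-50 - 48)*(V - 141) = (-50 - 48)*(-7/3 - 141) = -98*(-430/3) = 42140/3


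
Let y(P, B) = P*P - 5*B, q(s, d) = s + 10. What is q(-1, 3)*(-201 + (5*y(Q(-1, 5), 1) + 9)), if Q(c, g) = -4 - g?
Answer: 1692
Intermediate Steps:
q(s, d) = 10 + s
y(P, B) = P**2 - 5*B
q(-1, 3)*(-201 + (5*y(Q(-1, 5), 1) + 9)) = (10 - 1)*(-201 + (5*((-4 - 1*5)**2 - 5*1) + 9)) = 9*(-201 + (5*((-4 - 5)**2 - 5) + 9)) = 9*(-201 + (5*((-9)**2 - 5) + 9)) = 9*(-201 + (5*(81 - 5) + 9)) = 9*(-201 + (5*76 + 9)) = 9*(-201 + (380 + 9)) = 9*(-201 + 389) = 9*188 = 1692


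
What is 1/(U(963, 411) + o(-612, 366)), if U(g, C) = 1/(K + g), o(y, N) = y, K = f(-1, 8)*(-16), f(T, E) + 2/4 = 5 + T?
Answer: -907/555083 ≈ -0.0016340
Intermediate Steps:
f(T, E) = 9/2 + T (f(T, E) = -½ + (5 + T) = 9/2 + T)
K = -56 (K = (9/2 - 1)*(-16) = (7/2)*(-16) = -56)
U(g, C) = 1/(-56 + g)
1/(U(963, 411) + o(-612, 366)) = 1/(1/(-56 + 963) - 612) = 1/(1/907 - 612) = 1/(-555083/907) = -907/555083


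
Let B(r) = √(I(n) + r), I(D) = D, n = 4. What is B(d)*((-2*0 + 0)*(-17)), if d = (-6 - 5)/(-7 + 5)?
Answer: 0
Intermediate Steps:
d = 11/2 (d = -11/(-2) = -11*(-½) = 11/2 ≈ 5.5000)
B(r) = √(4 + r)
B(d)*((-2*0 + 0)*(-17)) = √(4 + 11/2)*((-2*0 + 0)*(-17)) = √(19/2)*((0 + 0)*(-17)) = (√38/2)*(0*(-17)) = (√38/2)*0 = 0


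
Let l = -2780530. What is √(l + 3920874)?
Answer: 2*√285086 ≈ 1067.9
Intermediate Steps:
√(l + 3920874) = √(-2780530 + 3920874) = √1140344 = 2*√285086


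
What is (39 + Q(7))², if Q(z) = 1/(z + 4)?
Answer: 184900/121 ≈ 1528.1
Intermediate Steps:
Q(z) = 1/(4 + z)
(39 + Q(7))² = (39 + 1/(4 + 7))² = (39 + 1/11)² = (430/11)² = 184900/121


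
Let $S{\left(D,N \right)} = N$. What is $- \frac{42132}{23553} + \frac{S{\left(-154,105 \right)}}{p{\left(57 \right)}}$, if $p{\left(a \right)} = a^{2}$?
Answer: $- \frac{4978289}{2834211} \approx -1.7565$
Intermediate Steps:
$- \frac{42132}{23553} + \frac{S{\left(-154,105 \right)}}{p{\left(57 \right)}} = - \frac{42132}{23553} + \frac{105}{57^{2}} = \left(-42132\right) \frac{1}{23553} + \frac{105}{3249} = - \frac{14044}{7851} + 105 \cdot \frac{1}{3249} = - \frac{14044}{7851} + \frac{35}{1083} = - \frac{4978289}{2834211}$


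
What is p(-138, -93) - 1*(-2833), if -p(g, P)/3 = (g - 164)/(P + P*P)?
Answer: 4040009/1426 ≈ 2833.1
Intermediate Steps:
p(g, P) = -3*(-164 + g)/(P + P**2) (p(g, P) = -3*(g - 164)/(P + P*P) = -3*(-164 + g)/(P + P**2))
p(-138, -93) - 1*(-2833) = 3*(164 - 1*(-138))/(-93*(1 - 93)) - 1*(-2833) = 3*(-1/93)*(164 + 138)/(-92) + 2833 = 3*(-1/93)*(-1/92)*302 + 2833 = 151/1426 + 2833 = 4040009/1426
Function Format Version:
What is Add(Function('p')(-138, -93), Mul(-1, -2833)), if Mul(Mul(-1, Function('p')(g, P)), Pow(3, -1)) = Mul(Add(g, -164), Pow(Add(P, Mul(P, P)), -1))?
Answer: Rational(4040009, 1426) ≈ 2833.1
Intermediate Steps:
Function('p')(g, P) = Mul(-3, Pow(Add(P, Pow(P, 2)), -1), Add(-164, g)) (Function('p')(g, P) = Mul(-3, Mul(Add(g, -164), Pow(Add(P, Mul(P, P)), -1))) = Mul(-3, Mul(Add(-164, g), Pow(Add(P, Pow(P, 2)), -1))) = Mul(-3, Mul(Pow(Add(P, Pow(P, 2)), -1), Add(-164, g))) = Mul(-3, Pow(Add(P, Pow(P, 2)), -1), Add(-164, g)))
Add(Function('p')(-138, -93), Mul(-1, -2833)) = Add(Mul(3, Pow(-93, -1), Pow(Add(1, -93), -1), Add(164, Mul(-1, -138))), Mul(-1, -2833)) = Add(Mul(3, Rational(-1, 93), Pow(-92, -1), Add(164, 138)), 2833) = Add(Mul(3, Rational(-1, 93), Rational(-1, 92), 302), 2833) = Add(Rational(151, 1426), 2833) = Rational(4040009, 1426)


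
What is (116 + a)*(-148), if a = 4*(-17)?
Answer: -7104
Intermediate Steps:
a = -68
(116 + a)*(-148) = (116 - 68)*(-148) = 48*(-148) = -7104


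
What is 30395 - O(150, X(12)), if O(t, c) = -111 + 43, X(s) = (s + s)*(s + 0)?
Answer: 30463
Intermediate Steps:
X(s) = 2*s² (X(s) = (2*s)*s = 2*s²)
O(t, c) = -68
30395 - O(150, X(12)) = 30395 - 1*(-68) = 30395 + 68 = 30463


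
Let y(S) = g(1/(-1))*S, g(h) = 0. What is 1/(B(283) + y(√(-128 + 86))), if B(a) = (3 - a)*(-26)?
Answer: 1/7280 ≈ 0.00013736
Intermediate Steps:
B(a) = -78 + 26*a
y(S) = 0 (y(S) = 0*S = 0)
1/(B(283) + y(√(-128 + 86))) = 1/((-78 + 26*283) + 0) = 1/((-78 + 7358) + 0) = 1/(7280 + 0) = 1/7280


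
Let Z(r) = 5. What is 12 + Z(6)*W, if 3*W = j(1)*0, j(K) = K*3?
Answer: 12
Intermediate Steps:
j(K) = 3*K
W = 0 (W = ((3*1)*0)/3 = (3*0)/3 = (1/3)*0 = 0)
12 + Z(6)*W = 12 + 5*0 = 12 + 0 = 12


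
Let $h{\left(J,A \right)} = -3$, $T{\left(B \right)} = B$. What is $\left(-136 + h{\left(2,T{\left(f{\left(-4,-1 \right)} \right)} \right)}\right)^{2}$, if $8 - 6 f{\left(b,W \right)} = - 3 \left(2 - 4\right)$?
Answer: $19321$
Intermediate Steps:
$f{\left(b,W \right)} = \frac{1}{3}$ ($f{\left(b,W \right)} = \frac{4}{3} - \frac{\left(-3\right) \left(2 - 4\right)}{6} = \frac{4}{3} - \frac{\left(-3\right) \left(-2\right)}{6} = \frac{4}{3} - 1 = \frac{1}{3}$)
$\left(-136 + h{\left(2,T{\left(f{\left(-4,-1 \right)} \right)} \right)}\right)^{2} = \left(-136 - 3\right)^{2} = \left(-139\right)^{2} = 19321$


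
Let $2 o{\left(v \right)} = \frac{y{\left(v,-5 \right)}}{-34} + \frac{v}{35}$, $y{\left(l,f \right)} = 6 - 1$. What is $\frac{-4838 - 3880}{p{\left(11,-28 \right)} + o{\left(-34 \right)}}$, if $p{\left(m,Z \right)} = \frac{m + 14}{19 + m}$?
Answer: $- \frac{62246520}{1957} \approx -31807.0$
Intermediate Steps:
$y{\left(l,f \right)} = 5$
$p{\left(m,Z \right)} = \frac{14 + m}{19 + m}$
$o{\left(v \right)} = - \frac{5}{68} + \frac{v}{70}$ ($o{\left(v \right)} = \frac{\frac{5}{-34} + \frac{v}{35}}{2} = \frac{5 \left(- \frac{1}{34}\right) + v \frac{1}{35}}{2} = \frac{- \frac{5}{34} + \frac{v}{35}}{2} = - \frac{5}{68} + \frac{v}{70}$)
$\frac{-4838 - 3880}{p{\left(11,-28 \right)} + o{\left(-34 \right)}} = \frac{-4838 - 3880}{\frac{14 + 11}{19 + 11} + \left(- \frac{5}{68} + \frac{1}{70} \left(-34\right)\right)} = - \frac{8718}{\frac{1}{30} \cdot 25 - \frac{1331}{2380}} = - \frac{8718}{\frac{5}{6} - \frac{1331}{2380}} = - \frac{8718}{\frac{1957}{7140}} = \left(-8718\right) \frac{7140}{1957} = - \frac{62246520}{1957}$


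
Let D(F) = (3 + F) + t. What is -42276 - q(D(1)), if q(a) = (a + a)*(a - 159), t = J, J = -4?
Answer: -42276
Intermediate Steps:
t = -4
D(F) = -1 + F (D(F) = (3 + F) - 4 = -1 + F)
q(a) = 2*a*(-159 + a) (q(a) = (2*a)*(-159 + a) = 2*a*(-159 + a))
-42276 - q(D(1)) = -42276 - 2*(-1 + 1)*(-159 + (-1 + 1)) = -42276 - 2*0*(-159 + 0) = -42276 - 2*0*(-159) = -42276 - 1*0 = -42276 + 0 = -42276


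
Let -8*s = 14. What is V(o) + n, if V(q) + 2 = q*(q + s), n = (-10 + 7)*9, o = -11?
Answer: 445/4 ≈ 111.25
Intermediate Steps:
s = -7/4 (s = -1/8*14 = -7/4 ≈ -1.7500)
n = -27 (n = -3*9 = -27)
V(q) = -2 + q*(-7/4 + q) (V(q) = -2 + q*(q - 7/4) = -2 + q*(-7/4 + q))
V(o) + n = (-2 + (-11)**2 - 7/4*(-11)) - 27 = (-2 + 121 + 77/4) - 27 = 553/4 - 27 = 445/4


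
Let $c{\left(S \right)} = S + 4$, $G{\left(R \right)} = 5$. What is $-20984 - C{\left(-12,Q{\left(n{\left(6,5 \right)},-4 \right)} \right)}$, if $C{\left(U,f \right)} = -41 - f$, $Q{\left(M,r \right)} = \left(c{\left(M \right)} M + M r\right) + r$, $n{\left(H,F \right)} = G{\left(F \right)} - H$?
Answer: $-20946$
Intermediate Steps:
$c{\left(S \right)} = 4 + S$
$n{\left(H,F \right)} = 5 - H$
$Q{\left(M,r \right)} = r + M r + M \left(4 + M\right)$ ($Q{\left(M,r \right)} = \left(\left(4 + M\right) M + M r\right) + r = \left(M \left(4 + M\right) + M r\right) + r = \left(M r + M \left(4 + M\right)\right) + r = r + M r + M \left(4 + M\right)$)
$-20984 - C{\left(-12,Q{\left(n{\left(6,5 \right)},-4 \right)} \right)} = -20984 - \left(-41 - \left(-4 + \left(5 - 6\right) \left(-4\right) + \left(5 - 6\right) \left(4 + \left(5 - 6\right)\right)\right)\right) = -20984 - \left(-41 - \left(-4 - -4 - \left(4 - 1\right)\right)\right) = -20984 - \left(-41 - \left(-4 + 4 - 3\right)\right) = -20984 - \left(-41 - -3\right) = -20984 - \left(-41 + 3\right) = -20984 - -38 = -20984 + 38 = -20946$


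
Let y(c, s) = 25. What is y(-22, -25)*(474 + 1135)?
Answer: 40225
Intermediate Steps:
y(-22, -25)*(474 + 1135) = 25*(474 + 1135) = 25*1609 = 40225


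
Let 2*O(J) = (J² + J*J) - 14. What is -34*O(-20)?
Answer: -13362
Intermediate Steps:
O(J) = -7 + J² (O(J) = ((J² + J*J) - 14)/2 = ((J² + J²) - 14)/2 = (2*J² - 14)/2 = (-14 + 2*J²)/2 = -7 + J²)
-34*O(-20) = -34*(-7 + (-20)²) = -34*(-7 + 400) = -34*393 = -13362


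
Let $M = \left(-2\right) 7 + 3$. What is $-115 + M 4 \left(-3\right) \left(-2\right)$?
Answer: $-379$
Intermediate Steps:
$M = -11$ ($M = -14 + 3 = -11$)
$-115 + M 4 \left(-3\right) \left(-2\right) = -115 - 11 \cdot 4 \left(-3\right) \left(-2\right) = -115 - 11 \left(\left(-12\right) \left(-2\right)\right) = -115 - 264 = -379$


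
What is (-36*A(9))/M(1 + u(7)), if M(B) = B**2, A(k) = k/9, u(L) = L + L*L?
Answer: -4/361 ≈ -0.011080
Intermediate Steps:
u(L) = L + L**2
A(k) = k/9 (A(k) = k*(1/9) = k/9)
(-36*A(9))/M(1 + u(7)) = (-4*9)/((1 + 7*(1 + 7))**2) = (-36*1)/((1 + 7*8)**2) = -36/(1 + 56)**2 = -36/(57**2) = -36/3249 = -36*1/3249 = -4/361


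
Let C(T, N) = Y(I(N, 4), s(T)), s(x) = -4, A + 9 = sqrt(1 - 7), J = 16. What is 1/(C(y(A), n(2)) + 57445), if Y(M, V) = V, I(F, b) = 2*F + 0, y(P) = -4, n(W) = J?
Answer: 1/57441 ≈ 1.7409e-5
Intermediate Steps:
n(W) = 16
A = -9 + I*sqrt(6) (A = -9 + sqrt(1 - 7) = -9 + sqrt(-6) = -9 + I*sqrt(6) ≈ -9.0 + 2.4495*I)
I(F, b) = 2*F
C(T, N) = -4
1/(C(y(A), n(2)) + 57445) = 1/(-4 + 57445) = 1/57441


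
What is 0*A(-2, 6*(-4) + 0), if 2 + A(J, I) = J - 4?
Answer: 0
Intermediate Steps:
A(J, I) = -6 + J (A(J, I) = -2 + (J - 4) = -2 + (-4 + J) = -6 + J)
0*A(-2, 6*(-4) + 0) = 0*(-6 - 2) = 0*(-8) = 0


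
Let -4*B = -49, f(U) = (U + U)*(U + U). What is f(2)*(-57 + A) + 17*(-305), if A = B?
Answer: -5901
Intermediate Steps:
f(U) = 4*U² (f(U) = (2*U)*(2*U) = 4*U²)
B = 49/4 (B = -¼*(-49) = 49/4 ≈ 12.250)
A = 49/4 ≈ 12.250
f(2)*(-57 + A) + 17*(-305) = (4*2²)*(-57 + 49/4) + 17*(-305) = (4*4)*(-179/4) - 5185 = 16*(-179/4) - 5185 = -716 - 5185 = -5901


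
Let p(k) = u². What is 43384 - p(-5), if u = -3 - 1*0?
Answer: 43375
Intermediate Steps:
u = -3 (u = -3 + 0 = -3)
p(k) = 9 (p(k) = (-3)² = 9)
43384 - p(-5) = 43384 - 1*9 = 43384 - 9 = 43375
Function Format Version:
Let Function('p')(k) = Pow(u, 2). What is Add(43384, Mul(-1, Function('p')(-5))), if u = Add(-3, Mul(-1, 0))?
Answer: 43375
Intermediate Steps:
u = -3 (u = Add(-3, 0) = -3)
Function('p')(k) = 9 (Function('p')(k) = Pow(-3, 2) = 9)
Add(43384, Mul(-1, Function('p')(-5))) = Add(43384, Mul(-1, 9)) = Add(43384, -9) = 43375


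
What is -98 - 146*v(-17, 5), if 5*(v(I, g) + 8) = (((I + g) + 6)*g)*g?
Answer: 5450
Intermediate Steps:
v(I, g) = -8 + g**2*(6 + I + g)/5 (v(I, g) = -8 + ((((I + g) + 6)*g)*g)/5 = -8 + (((6 + I + g)*g)*g)/5 = -8 + ((g*(6 + I + g))*g)/5 = -8 + (g**2*(6 + I + g))/5 = -8 + g**2*(6 + I + g)/5)
-98 - 146*v(-17, 5) = -98 - 146*(-8 + (1/5)*5**3 + (6/5)*5**2 + (1/5)*(-17)*5**2) = -98 - 146*(-8 + (1/5)*125 + (6/5)*25 + (1/5)*(-17)*25) = -98 - 146*(-8 + 25 + 30 - 85) = -98 - 146*(-38) = -98 + 5548 = 5450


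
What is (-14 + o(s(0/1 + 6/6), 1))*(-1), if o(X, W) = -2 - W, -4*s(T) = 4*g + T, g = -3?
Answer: 17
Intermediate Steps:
s(T) = 3 - T/4 (s(T) = -(4*(-3) + T)/4 = -(-12 + T)/4 = 3 - T/4)
(-14 + o(s(0/1 + 6/6), 1))*(-1) = (-14 + (-2 - 1*1))*(-1) = (-14 + (-2 - 1))*(-1) = (-14 - 3)*(-1) = -17*(-1) = 17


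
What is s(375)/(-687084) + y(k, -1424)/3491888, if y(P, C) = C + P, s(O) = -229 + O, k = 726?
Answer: -123675035/299902546824 ≈ -0.00041238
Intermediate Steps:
s(375)/(-687084) + y(k, -1424)/3491888 = (-229 + 375)/(-687084) + (-1424 + 726)/3491888 = 146*(-1/687084) - 698*1/3491888 = -73/343542 - 349/1745944 = -123675035/299902546824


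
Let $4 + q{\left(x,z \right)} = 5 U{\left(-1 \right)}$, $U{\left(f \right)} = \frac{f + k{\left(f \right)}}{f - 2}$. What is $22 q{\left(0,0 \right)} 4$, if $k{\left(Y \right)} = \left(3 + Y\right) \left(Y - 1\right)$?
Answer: $\frac{1144}{3} \approx 381.33$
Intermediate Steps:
$k{\left(Y \right)} = \left(-1 + Y\right) \left(3 + Y\right)$ ($k{\left(Y \right)} = \left(3 + Y\right) \left(-1 + Y\right) = \left(-1 + Y\right) \left(3 + Y\right)$)
$U{\left(f \right)} = \frac{-3 + f^{2} + 3 f}{-2 + f}$ ($U{\left(f \right)} = \frac{f + \left(-3 + f^{2} + 2 f\right)}{f - 2} = \frac{-3 + f^{2} + 3 f}{-2 + f}$)
$q{\left(x,z \right)} = \frac{13}{3}$ ($q{\left(x,z \right)} = -4 + 5 \frac{-3 + \left(-1\right)^{2} + 3 \left(-1\right)}{-2 - 1} = -4 + 5 \frac{-3 + 1 - 3}{-3} = -4 + 5 \left(\left(- \frac{1}{3}\right) \left(-5\right)\right) = -4 + 5 \cdot \frac{5}{3} = -4 + \frac{25}{3} = \frac{13}{3}$)
$22 q{\left(0,0 \right)} 4 = 22 \cdot \frac{13}{3} \cdot 4 = \frac{286}{3} \cdot 4 = \frac{1144}{3}$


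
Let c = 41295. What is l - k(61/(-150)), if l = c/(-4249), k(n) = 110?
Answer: -508685/4249 ≈ -119.72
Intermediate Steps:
l = -41295/4249 (l = 41295/(-4249) = 41295*(-1/4249) = -41295/4249 ≈ -9.7188)
l - k(61/(-150)) = -41295/4249 - 1*110 = -41295/4249 - 110 = -508685/4249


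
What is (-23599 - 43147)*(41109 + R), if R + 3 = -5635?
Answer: -2367547366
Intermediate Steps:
R = -5638 (R = -3 - 5635 = -5638)
(-23599 - 43147)*(41109 + R) = (-23599 - 43147)*(41109 - 5638) = -66746*35471 = -2367547366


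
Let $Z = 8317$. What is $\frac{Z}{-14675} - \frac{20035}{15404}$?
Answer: $- \frac{422128693}{226053700} \approx -1.8674$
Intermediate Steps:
$\frac{Z}{-14675} - \frac{20035}{15404} = \frac{8317}{-14675} - \frac{20035}{15404} = 8317 \left(- \frac{1}{14675}\right) - \frac{20035}{15404} = - \frac{8317}{14675} - \frac{20035}{15404} = - \frac{422128693}{226053700}$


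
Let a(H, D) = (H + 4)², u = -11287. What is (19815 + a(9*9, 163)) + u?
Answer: 15753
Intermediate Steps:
a(H, D) = (4 + H)²
(19815 + a(9*9, 163)) + u = (19815 + (4 + 9*9)²) - 11287 = (19815 + (4 + 81)²) - 11287 = (19815 + 85²) - 11287 = (19815 + 7225) - 11287 = 27040 - 11287 = 15753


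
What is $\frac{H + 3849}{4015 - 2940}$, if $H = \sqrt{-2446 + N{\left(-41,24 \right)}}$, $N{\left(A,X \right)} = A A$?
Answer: $\frac{3849}{1075} + \frac{3 i \sqrt{85}}{1075} \approx 3.5805 + 0.025729 i$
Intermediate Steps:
$N{\left(A,X \right)} = A^{2}$
$H = 3 i \sqrt{85}$ ($H = \sqrt{-2446 + \left(-41\right)^{2}} = \sqrt{-2446 + 1681} = \sqrt{-765} = 3 i \sqrt{85} \approx 27.659 i$)
$\frac{H + 3849}{4015 - 2940} = \frac{3 i \sqrt{85} + 3849}{4015 - 2940} = \frac{3849 + 3 i \sqrt{85}}{1075} = \left(3849 + 3 i \sqrt{85}\right) \frac{1}{1075} = \frac{3849}{1075} + \frac{3 i \sqrt{85}}{1075}$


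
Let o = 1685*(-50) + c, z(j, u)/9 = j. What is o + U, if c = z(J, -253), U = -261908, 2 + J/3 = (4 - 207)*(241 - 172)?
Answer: -724401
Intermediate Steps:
J = -42027 (J = -6 + 3*((4 - 207)*(241 - 172)) = -6 + 3*(-203*69) = -6 + 3*(-14007) = -6 - 42021 = -42027)
z(j, u) = 9*j
c = -378243 (c = 9*(-42027) = -378243)
o = -462493 (o = 1685*(-50) - 378243 = -84250 - 378243 = -462493)
o + U = -462493 - 261908 = -724401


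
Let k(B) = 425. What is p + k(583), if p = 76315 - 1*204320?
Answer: -127580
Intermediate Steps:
p = -128005 (p = 76315 - 204320 = -128005)
p + k(583) = -128005 + 425 = -127580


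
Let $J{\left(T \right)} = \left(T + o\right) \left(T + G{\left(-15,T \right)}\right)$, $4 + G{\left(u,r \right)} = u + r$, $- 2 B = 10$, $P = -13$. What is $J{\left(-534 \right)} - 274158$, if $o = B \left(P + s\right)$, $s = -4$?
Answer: $213905$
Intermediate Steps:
$B = -5$ ($B = \left(- \frac{1}{2}\right) 10 = -5$)
$G{\left(u,r \right)} = -4 + r + u$ ($G{\left(u,r \right)} = -4 + \left(u + r\right) = -4 + \left(r + u\right) = -4 + r + u$)
$o = 85$ ($o = - 5 \left(-13 - 4\right) = \left(-5\right) \left(-17\right) = 85$)
$J{\left(T \right)} = \left(-19 + 2 T\right) \left(85 + T\right)$ ($J{\left(T \right)} = \left(T + 85\right) \left(T - \left(19 - T\right)\right) = \left(85 + T\right) \left(T + \left(-19 + T\right)\right) = \left(85 + T\right) \left(-19 + 2 T\right) = \left(-19 + 2 T\right) \left(85 + T\right)$)
$J{\left(-534 \right)} - 274158 = \left(-1615 + 2 \left(-534\right)^{2} + 151 \left(-534\right)\right) - 274158 = \left(-1615 + 2 \cdot 285156 - 80634\right) - 274158 = \left(-1615 + 570312 - 80634\right) - 274158 = 488063 - 274158 = 213905$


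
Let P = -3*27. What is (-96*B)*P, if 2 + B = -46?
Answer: -373248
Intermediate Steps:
B = -48 (B = -2 - 46 = -48)
P = -81
(-96*B)*P = -96*(-48)*(-81) = 4608*(-81) = -373248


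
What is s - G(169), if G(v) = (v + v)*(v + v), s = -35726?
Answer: -149970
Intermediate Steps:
G(v) = 4*v**2 (G(v) = (2*v)*(2*v) = 4*v**2)
s - G(169) = -35726 - 4*169**2 = -35726 - 4*28561 = -35726 - 1*114244 = -35726 - 114244 = -149970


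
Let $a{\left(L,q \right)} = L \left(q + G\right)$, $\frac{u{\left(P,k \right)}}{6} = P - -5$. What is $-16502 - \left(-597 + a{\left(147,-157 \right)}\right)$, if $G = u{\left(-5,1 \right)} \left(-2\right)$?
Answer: $7174$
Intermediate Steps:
$u{\left(P,k \right)} = 30 + 6 P$ ($u{\left(P,k \right)} = 6 \left(P - -5\right) = 6 \left(P + 5\right) = 6 \left(5 + P\right) = 30 + 6 P$)
$G = 0$ ($G = \left(30 + 6 \left(-5\right)\right) \left(-2\right) = \left(30 - 30\right) \left(-2\right) = 0 \left(-2\right) = 0$)
$a{\left(L,q \right)} = L q$ ($a{\left(L,q \right)} = L \left(q + 0\right) = L q$)
$-16502 - \left(-597 + a{\left(147,-157 \right)}\right) = -16502 - \left(-597 + 147 \left(-157\right)\right) = -16502 + \left(597 - -23079\right) = -16502 + \left(597 + 23079\right) = -16502 + 23676 = 7174$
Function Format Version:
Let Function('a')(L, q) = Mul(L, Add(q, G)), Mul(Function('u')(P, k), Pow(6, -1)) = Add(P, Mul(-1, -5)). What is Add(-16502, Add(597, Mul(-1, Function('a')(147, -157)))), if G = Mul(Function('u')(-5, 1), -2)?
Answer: 7174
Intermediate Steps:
Function('u')(P, k) = Add(30, Mul(6, P)) (Function('u')(P, k) = Mul(6, Add(P, Mul(-1, -5))) = Mul(6, Add(P, 5)) = Mul(6, Add(5, P)) = Add(30, Mul(6, P)))
G = 0 (G = Mul(Add(30, Mul(6, -5)), -2) = Mul(Add(30, -30), -2) = Mul(0, -2) = 0)
Function('a')(L, q) = Mul(L, q) (Function('a')(L, q) = Mul(L, Add(q, 0)) = Mul(L, q))
Add(-16502, Add(597, Mul(-1, Function('a')(147, -157)))) = Add(-16502, Add(597, Mul(-1, Mul(147, -157)))) = Add(-16502, Add(597, Mul(-1, -23079))) = Add(-16502, Add(597, 23079)) = Add(-16502, 23676) = 7174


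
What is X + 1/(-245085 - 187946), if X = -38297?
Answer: -16583788208/433031 ≈ -38297.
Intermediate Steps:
X + 1/(-245085 - 187946) = -38297 + 1/(-245085 - 187946) = -38297 + 1/(-433031) = -38297 - 1/433031 = -16583788208/433031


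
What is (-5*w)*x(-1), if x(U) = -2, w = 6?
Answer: 60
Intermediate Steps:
(-5*w)*x(-1) = -5*6*(-2) = -30*(-2) = 60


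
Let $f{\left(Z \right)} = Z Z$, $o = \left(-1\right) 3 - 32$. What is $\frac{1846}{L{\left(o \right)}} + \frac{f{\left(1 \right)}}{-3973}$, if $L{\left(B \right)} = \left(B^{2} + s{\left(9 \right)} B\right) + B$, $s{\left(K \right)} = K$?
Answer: $\frac{7333283}{3476375} \approx 2.1095$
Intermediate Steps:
$o = -35$ ($o = -3 - 32 = -35$)
$L{\left(B \right)} = B^{2} + 10 B$ ($L{\left(B \right)} = \left(B^{2} + 9 B\right) + B = B^{2} + 10 B$)
$f{\left(Z \right)} = Z^{2}$
$\frac{1846}{L{\left(o \right)}} + \frac{f{\left(1 \right)}}{-3973} = \frac{1846}{\left(-35\right) \left(10 - 35\right)} + \frac{1^{2}}{-3973} = \frac{1846}{\left(-35\right) \left(-25\right)} + 1 \left(- \frac{1}{3973}\right) = \frac{1846}{875} - \frac{1}{3973} = \frac{7333283}{3476375}$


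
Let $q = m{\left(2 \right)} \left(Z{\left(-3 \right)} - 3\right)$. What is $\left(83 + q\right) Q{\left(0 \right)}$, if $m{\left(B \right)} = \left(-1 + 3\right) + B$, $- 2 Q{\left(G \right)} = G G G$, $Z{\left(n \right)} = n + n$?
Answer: $0$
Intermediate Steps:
$Z{\left(n \right)} = 2 n$
$Q{\left(G \right)} = - \frac{G^{3}}{2}$ ($Q{\left(G \right)} = - \frac{G G G}{2} = - \frac{G^{2} G}{2} = - \frac{G^{3}}{2}$)
$m{\left(B \right)} = 2 + B$
$q = -36$ ($q = \left(2 + 2\right) \left(2 \left(-3\right) - 3\right) = 4 \left(-6 - 3\right) = 4 \left(-9\right) = -36$)
$\left(83 + q\right) Q{\left(0 \right)} = \left(83 - 36\right) \left(- \frac{0^{3}}{2}\right) = 47 \left(\left(- \frac{1}{2}\right) 0\right) = 47 \cdot 0 = 0$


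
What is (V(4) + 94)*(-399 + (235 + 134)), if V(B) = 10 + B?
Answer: -3240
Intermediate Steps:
(V(4) + 94)*(-399 + (235 + 134)) = ((10 + 4) + 94)*(-399 + (235 + 134)) = (14 + 94)*(-399 + 369) = 108*(-30) = -3240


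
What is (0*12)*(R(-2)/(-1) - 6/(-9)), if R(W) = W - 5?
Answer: 0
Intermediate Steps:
R(W) = -5 + W
(0*12)*(R(-2)/(-1) - 6/(-9)) = (0*12)*((-5 - 2)/(-1) - 6/(-9)) = 0*(-7*(-1) - 6*(-1/9)) = 0*(7 + 2/3) = 0*(23/3) = 0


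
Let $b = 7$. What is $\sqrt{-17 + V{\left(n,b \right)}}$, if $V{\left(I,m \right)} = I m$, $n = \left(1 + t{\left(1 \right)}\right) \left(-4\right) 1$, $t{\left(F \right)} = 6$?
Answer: $i \sqrt{213} \approx 14.595 i$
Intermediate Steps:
$n = -28$ ($n = \left(1 + 6\right) \left(-4\right) 1 = 7 \left(-4\right) 1 = \left(-28\right) 1 = -28$)
$\sqrt{-17 + V{\left(n,b \right)}} = \sqrt{-17 - 196} = \sqrt{-213} = i \sqrt{213}$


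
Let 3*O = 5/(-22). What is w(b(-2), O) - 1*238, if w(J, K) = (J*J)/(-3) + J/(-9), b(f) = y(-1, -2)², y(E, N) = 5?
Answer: -4042/9 ≈ -449.11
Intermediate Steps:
b(f) = 25 (b(f) = 5² = 25)
O = -5/66 (O = (5/(-22))/3 = (5*(-1/22))/3 = (⅓)*(-5/22) = -5/66 ≈ -0.075758)
w(J, K) = -J²/3 - J/9 (w(J, K) = J²*(-⅓) + J*(-⅑) = -J²/3 - J/9)
w(b(-2), O) - 1*238 = -⅑*25*(1 + 3*25) - 1*238 = -⅑*25*(1 + 75) - 238 = -⅑*25*76 - 238 = -1900/9 - 238 = -4042/9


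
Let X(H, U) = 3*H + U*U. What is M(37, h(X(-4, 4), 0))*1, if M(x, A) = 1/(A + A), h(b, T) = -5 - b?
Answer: -1/18 ≈ -0.055556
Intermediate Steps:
X(H, U) = U**2 + 3*H (X(H, U) = 3*H + U**2 = U**2 + 3*H)
M(x, A) = 1/(2*A)
M(37, h(X(-4, 4), 0))*1 = (1/(2*(-5 - (4**2 + 3*(-4)))))*1 = (1/(2*(-5 - (16 - 12))))*1 = (1/(2*(-5 - 1*4)))*1 = (1/(2*(-5 - 4)))*1 = ((1/2)/(-9))*1 = ((1/2)*(-1/9))*1 = -1/18*1 = -1/18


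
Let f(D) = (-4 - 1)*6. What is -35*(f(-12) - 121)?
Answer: 5285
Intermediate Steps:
f(D) = -30 (f(D) = -5*6 = -30)
-35*(f(-12) - 121) = -35*(-30 - 121) = -35*(-151) = 5285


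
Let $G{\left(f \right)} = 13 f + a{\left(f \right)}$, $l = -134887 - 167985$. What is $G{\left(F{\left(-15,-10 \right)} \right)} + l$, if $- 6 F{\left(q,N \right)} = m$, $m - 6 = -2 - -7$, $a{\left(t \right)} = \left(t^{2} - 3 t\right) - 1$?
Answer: $- \frac{10903967}{36} \approx -3.0289 \cdot 10^{5}$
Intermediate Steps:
$a{\left(t \right)} = -1 + t^{2} - 3 t$
$m = 11$ ($m = 6 - -5 = 6 + \left(-2 + 7\right) = 6 + 5 = 11$)
$F{\left(q,N \right)} = - \frac{11}{6}$ ($F{\left(q,N \right)} = \left(- \frac{1}{6}\right) 11 = - \frac{11}{6}$)
$l = -302872$ ($l = -134887 - 167985 = -302872$)
$G{\left(f \right)} = -1 + f^{2} + 10 f$ ($G{\left(f \right)} = 13 f - \left(1 - f^{2} + 3 f\right) = -1 + f^{2} + 10 f$)
$G{\left(F{\left(-15,-10 \right)} \right)} + l = \left(-1 + \left(- \frac{11}{6}\right)^{2} + 10 \left(- \frac{11}{6}\right)\right) - 302872 = \left(-1 + \frac{121}{36} - \frac{55}{3}\right) - 302872 = - \frac{575}{36} - 302872 = - \frac{10903967}{36}$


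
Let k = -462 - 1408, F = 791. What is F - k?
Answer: 2661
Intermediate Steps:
k = -1870
F - k = 791 - 1*(-1870) = 791 + 1870 = 2661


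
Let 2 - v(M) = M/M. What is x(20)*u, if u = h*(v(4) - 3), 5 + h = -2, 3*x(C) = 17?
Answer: 238/3 ≈ 79.333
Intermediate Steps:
x(C) = 17/3 (x(C) = (⅓)*17 = 17/3)
h = -7 (h = -5 - 2 = -7)
v(M) = 1 (v(M) = 2 - M/M = 2 - 1*1 = 2 - 1 = 1)
u = 14 (u = -7*(1 - 3) = -7*(-2) = 14)
x(20)*u = (17/3)*14 = 238/3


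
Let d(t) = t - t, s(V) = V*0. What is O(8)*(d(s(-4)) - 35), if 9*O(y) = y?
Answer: -280/9 ≈ -31.111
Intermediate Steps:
s(V) = 0
d(t) = 0
O(y) = y/9
O(8)*(d(s(-4)) - 35) = ((⅑)*8)*(0 - 35) = (8/9)*(-35) = -280/9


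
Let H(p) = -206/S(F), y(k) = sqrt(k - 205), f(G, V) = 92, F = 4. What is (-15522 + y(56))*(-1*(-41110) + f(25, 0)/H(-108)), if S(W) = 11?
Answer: -65717416128/103 + 4233824*I*sqrt(149)/103 ≈ -6.3803e+8 + 5.0175e+5*I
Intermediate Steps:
y(k) = sqrt(-205 + k)
H(p) = -206/11
(-15522 + y(56))*(-1*(-41110) + f(25, 0)/H(-108)) = (-15522 + sqrt(-205 + 56))*(-1*(-41110) + 92/(-206/11)) = (-15522 + sqrt(-149))*(41110 + 92*(-11/206)) = (-15522 + I*sqrt(149))*(41110 - 506/103) = (-15522 + I*sqrt(149))*(4233824/103) = -65717416128/103 + 4233824*I*sqrt(149)/103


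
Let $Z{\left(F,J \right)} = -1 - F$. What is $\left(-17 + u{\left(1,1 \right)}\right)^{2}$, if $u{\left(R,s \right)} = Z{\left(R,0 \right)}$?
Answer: $361$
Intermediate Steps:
$u{\left(R,s \right)} = -1 - R$
$\left(-17 + u{\left(1,1 \right)}\right)^{2} = \left(-17 - 2\right)^{2} = \left(-19\right)^{2} = 361$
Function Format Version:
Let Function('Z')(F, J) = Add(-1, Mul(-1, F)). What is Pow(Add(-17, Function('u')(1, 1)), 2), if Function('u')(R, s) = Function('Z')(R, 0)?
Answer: 361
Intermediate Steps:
Function('u')(R, s) = Add(-1, Mul(-1, R))
Pow(Add(-17, Function('u')(1, 1)), 2) = Pow(Add(-17, Add(-1, Mul(-1, 1))), 2) = Pow(Add(-17, Add(-1, -1)), 2) = Pow(Add(-17, -2), 2) = Pow(-19, 2) = 361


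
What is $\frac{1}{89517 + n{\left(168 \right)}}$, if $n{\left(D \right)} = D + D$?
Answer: $\frac{1}{89853} \approx 1.1129 \cdot 10^{-5}$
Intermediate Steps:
$n{\left(D \right)} = 2 D$
$\frac{1}{89517 + n{\left(168 \right)}} = \frac{1}{89517 + 2 \cdot 168} = \frac{1}{89517 + 336} = \frac{1}{89853}$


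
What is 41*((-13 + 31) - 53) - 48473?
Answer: -49908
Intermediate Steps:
41*((-13 + 31) - 53) - 48473 = 41*(18 - 53) - 48473 = 41*(-35) - 48473 = -1435 - 48473 = -49908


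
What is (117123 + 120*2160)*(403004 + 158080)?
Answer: 211148814132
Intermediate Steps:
(117123 + 120*2160)*(403004 + 158080) = (117123 + 259200)*561084 = 376323*561084 = 211148814132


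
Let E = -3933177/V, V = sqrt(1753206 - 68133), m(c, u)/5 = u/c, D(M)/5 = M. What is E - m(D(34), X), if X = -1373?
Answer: 1373/34 - 1311059*sqrt(1685073)/561691 ≈ -2989.6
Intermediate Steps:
D(M) = 5*M
m(c, u) = 5*u/c (m(c, u) = 5*(u/c) = 5*u/c)
V = sqrt(1685073) ≈ 1298.1
E = -1311059*sqrt(1685073)/561691 (E = -3933177*sqrt(1685073)/1685073 = -1311059*sqrt(1685073)/561691 ≈ -3029.9)
E - m(D(34), X) = -1311059*sqrt(1685073)/561691 - 5*(-1373)/(5*34) = -1311059*sqrt(1685073)/561691 - 5*(-1373)/170 = -1311059*sqrt(1685073)/561691 - 1*(-1373/34) = -1311059*sqrt(1685073)/561691 + 1373/34 = 1373/34 - 1311059*sqrt(1685073)/561691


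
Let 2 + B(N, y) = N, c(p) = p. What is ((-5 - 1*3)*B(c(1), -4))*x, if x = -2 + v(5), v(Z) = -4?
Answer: -48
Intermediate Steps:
B(N, y) = -2 + N
x = -6 (x = -2 - 4 = -6)
((-5 - 1*3)*B(c(1), -4))*x = ((-5 - 1*3)*(-2 + 1))*(-6) = ((-5 - 3)*(-1))*(-6) = -8*(-1)*(-6) = 8*(-6) = -48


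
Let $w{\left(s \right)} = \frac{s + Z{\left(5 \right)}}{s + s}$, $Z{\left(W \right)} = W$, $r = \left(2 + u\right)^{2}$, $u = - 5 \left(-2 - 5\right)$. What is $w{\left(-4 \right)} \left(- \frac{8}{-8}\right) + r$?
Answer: $\frac{10951}{8} \approx 1368.9$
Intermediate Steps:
$u = 35$ ($u = \left(-5\right) \left(-7\right) = 35$)
$r = 1369$ ($r = \left(2 + 35\right)^{2} = 37^{2} = 1369$)
$w{\left(s \right)} = \frac{5 + s}{2 s}$ ($w{\left(s \right)} = \frac{s + 5}{s + s} = \frac{5 + s}{2 s}$)
$w{\left(-4 \right)} \left(- \frac{8}{-8}\right) + r = \frac{5 - 4}{2 \left(-4\right)} \left(- \frac{8}{-8}\right) + 1369 = \frac{1}{2} \left(- \frac{1}{4}\right) 1 \left(\left(-8\right) \left(- \frac{1}{8}\right)\right) + 1369 = \left(- \frac{1}{8}\right) 1 + 1369 = - \frac{1}{8} + 1369 = \frac{10951}{8}$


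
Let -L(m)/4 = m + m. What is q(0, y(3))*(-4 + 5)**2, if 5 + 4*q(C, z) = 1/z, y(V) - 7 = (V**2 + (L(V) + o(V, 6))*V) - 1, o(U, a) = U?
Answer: -241/192 ≈ -1.2552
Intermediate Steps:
L(m) = -8*m (L(m) = -4*(m + m) = -8*m)
y(V) = 6 - 6*V**2 (y(V) = 7 + ((V**2 + (-8*V + V)*V) - 1) = 7 + ((V**2 + (-7*V)*V) - 1) = 7 + ((V**2 - 7*V**2) - 1) = 7 + (-6*V**2 - 1) = 7 + (-1 - 6*V**2) = 6 - 6*V**2)
q(C, z) = -5/4 + 1/(4*z)
q(0, y(3))*(-4 + 5)**2 = ((1 - 5*(6 - 6*3**2))/(4*(6 - 6*3**2)))*(-4 + 5)**2 = ((1 - 5*(6 - 6*9))/(4*(6 - 6*9)))*1**2 = ((1 - 5*(6 - 54))/(4*(6 - 54)))*1 = ((1/4)*(1 - 5*(-48))/(-48))*1 = ((1/4)*(-1/48)*(1 + 240))*1 = ((1/4)*(-1/48)*241)*1 = -241/192*1 = -241/192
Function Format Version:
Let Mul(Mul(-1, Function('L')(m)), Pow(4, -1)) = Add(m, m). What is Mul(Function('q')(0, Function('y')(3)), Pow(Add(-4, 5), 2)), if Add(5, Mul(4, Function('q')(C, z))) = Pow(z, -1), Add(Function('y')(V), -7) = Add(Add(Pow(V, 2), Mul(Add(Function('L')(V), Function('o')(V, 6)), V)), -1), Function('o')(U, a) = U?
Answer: Rational(-241, 192) ≈ -1.2552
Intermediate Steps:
Function('L')(m) = Mul(-8, m) (Function('L')(m) = Mul(-4, Add(m, m)) = Mul(-4, Mul(2, m)) = Mul(-8, m))
Function('y')(V) = Add(6, Mul(-6, Pow(V, 2))) (Function('y')(V) = Add(7, Add(Add(Pow(V, 2), Mul(Add(Mul(-8, V), V), V)), -1)) = Add(7, Add(Add(Pow(V, 2), Mul(Mul(-7, V), V)), -1)) = Add(7, Add(Add(Pow(V, 2), Mul(-7, Pow(V, 2))), -1)) = Add(7, Add(Mul(-6, Pow(V, 2)), -1)) = Add(7, Add(-1, Mul(-6, Pow(V, 2)))) = Add(6, Mul(-6, Pow(V, 2))))
Function('q')(C, z) = Add(Rational(-5, 4), Mul(Rational(1, 4), Pow(z, -1)))
Mul(Function('q')(0, Function('y')(3)), Pow(Add(-4, 5), 2)) = Mul(Mul(Rational(1, 4), Pow(Add(6, Mul(-6, Pow(3, 2))), -1), Add(1, Mul(-5, Add(6, Mul(-6, Pow(3, 2)))))), Pow(Add(-4, 5), 2)) = Mul(Mul(Rational(1, 4), Pow(Add(6, Mul(-6, 9)), -1), Add(1, Mul(-5, Add(6, Mul(-6, 9))))), Pow(1, 2)) = Mul(Mul(Rational(1, 4), Pow(Add(6, -54), -1), Add(1, Mul(-5, Add(6, -54)))), 1) = Mul(Mul(Rational(1, 4), Pow(-48, -1), Add(1, Mul(-5, -48))), 1) = Mul(Mul(Rational(1, 4), Rational(-1, 48), Add(1, 240)), 1) = Mul(Mul(Rational(1, 4), Rational(-1, 48), 241), 1) = Mul(Rational(-241, 192), 1) = Rational(-241, 192)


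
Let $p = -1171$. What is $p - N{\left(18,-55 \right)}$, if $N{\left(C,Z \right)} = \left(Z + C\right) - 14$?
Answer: $-1120$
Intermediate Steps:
$N{\left(C,Z \right)} = -14 + C + Z$ ($N{\left(C,Z \right)} = \left(C + Z\right) - 14 = -14 + C + Z$)
$p - N{\left(18,-55 \right)} = -1171 - \left(-14 + 18 - 55\right) = -1171 - -51 = -1171 + 51 = -1120$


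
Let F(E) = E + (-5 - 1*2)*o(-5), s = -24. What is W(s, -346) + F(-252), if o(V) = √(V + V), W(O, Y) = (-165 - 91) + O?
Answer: -532 - 7*I*√10 ≈ -532.0 - 22.136*I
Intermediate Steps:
W(O, Y) = -256 + O
o(V) = √2*√V (o(V) = √(2*V) = √2*√V)
F(E) = E - 7*I*√10 (F(E) = E + (-5 - 1*2)*(√2*√(-5)) = E + (-5 - 2)*(√2*(I*√5)) = E - 7*I*√10)
W(s, -346) + F(-252) = (-256 - 24) + (-252 - 7*I*√10) = -280 + (-252 - 7*I*√10) = -532 - 7*I*√10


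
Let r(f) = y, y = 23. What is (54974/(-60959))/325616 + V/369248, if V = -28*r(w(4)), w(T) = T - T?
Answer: -100025003271/57260053965004 ≈ -0.0017469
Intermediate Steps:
w(T) = 0
r(f) = 23
V = -644 (V = -28*23 = -644)
(54974/(-60959))/325616 + V/369248 = (54974/(-60959))/325616 - 644/369248 = (54974*(-1/60959))*(1/325616) - 644*1/369248 = -54974/60959*1/325616 - 161/92312 = -27487/9924612872 - 161/92312 = -100025003271/57260053965004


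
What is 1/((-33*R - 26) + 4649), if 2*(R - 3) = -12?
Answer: 1/4722 ≈ 0.00021177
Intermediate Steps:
R = -3 (R = 3 + (½)*(-12) = 3 - 6 = -3)
1/((-33*R - 26) + 4649) = 1/((-33*(-3) - 26) + 4649) = 1/((99 - 26) + 4649) = 1/(73 + 4649) = 1/4722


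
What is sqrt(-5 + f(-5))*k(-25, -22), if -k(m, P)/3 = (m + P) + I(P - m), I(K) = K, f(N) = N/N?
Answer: 264*I ≈ 264.0*I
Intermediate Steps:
f(N) = 1
k(m, P) = -6*P (k(m, P) = -3*((m + P) + (P - m)) = -3*((P + m) + (P - m)) = -6*P)
sqrt(-5 + f(-5))*k(-25, -22) = sqrt(-5 + 1)*(-6*(-22)) = sqrt(-4)*132 = (2*I)*132 = 264*I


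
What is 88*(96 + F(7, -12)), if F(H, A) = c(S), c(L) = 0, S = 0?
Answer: 8448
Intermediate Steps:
F(H, A) = 0
88*(96 + F(7, -12)) = 88*(96 + 0) = 88*96 = 8448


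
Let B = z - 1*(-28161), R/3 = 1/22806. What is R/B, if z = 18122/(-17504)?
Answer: 4376/936779297811 ≈ 4.6713e-9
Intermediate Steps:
z = -9061/8752 (z = 18122*(-1/17504) = -9061/8752 ≈ -1.0353)
R = 1/7602 (R = 3/22806 = 3*(1/22806) = 1/7602 ≈ 0.00013154)
B = 246456011/8752 (B = -9061/8752 - 1*(-28161) = -9061/8752 + 28161 = 246456011/8752 ≈ 28160.)
R/B = 1/(7602*(246456011/8752)) = (1/7602)*(8752/246456011) = 4376/936779297811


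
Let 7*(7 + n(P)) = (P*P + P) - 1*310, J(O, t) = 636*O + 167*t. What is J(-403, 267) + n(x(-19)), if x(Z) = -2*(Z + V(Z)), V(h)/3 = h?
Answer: -208448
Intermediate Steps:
J(O, t) = 167*t + 636*O
V(h) = 3*h
x(Z) = -8*Z (x(Z) = -2*(Z + 3*Z) = -8*Z)
n(P) = -359/7 + P/7 + P**2/7 (n(P) = -7 + ((P*P + P) - 1*310)/7 = -7 + ((P**2 + P) - 310)/7 = -7 + ((P + P**2) - 310)/7 = -7 + (-310 + P + P**2)/7 = -7 + (-310/7 + P/7 + P**2/7) = -359/7 + P/7 + P**2/7)
J(-403, 267) + n(x(-19)) = (167*267 + 636*(-403)) + (-359/7 + (-8*(-19))/7 + (-8*(-19))**2/7) = (44589 - 256308) + (-359/7 + (1/7)*152 + (1/7)*152**2) = -211719 + (-359/7 + 152/7 + (1/7)*23104) = -211719 + (-359/7 + 152/7 + 23104/7) = -211719 + 3271 = -208448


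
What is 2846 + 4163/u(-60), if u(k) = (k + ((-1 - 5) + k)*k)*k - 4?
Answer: 665971221/234004 ≈ 2846.0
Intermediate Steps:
u(k) = -4 + k*(k + k*(-6 + k)) (u(k) = (k + (-6 + k)*k)*k - 4 = (k + k*(-6 + k))*k - 4 = k*(k + k*(-6 + k)) - 4 = -4 + k*(k + k*(-6 + k)))
2846 + 4163/u(-60) = 2846 + 4163/(-4 + (-60)³ - 5*(-60)²) = 2846 + 4163/(-4 - 216000 - 5*3600) = 2846 + 4163/(-4 - 216000 - 18000) = 2846 + 4163/(-234004) = 2846 + 4163*(-1/234004) = 2846 - 4163/234004 = 665971221/234004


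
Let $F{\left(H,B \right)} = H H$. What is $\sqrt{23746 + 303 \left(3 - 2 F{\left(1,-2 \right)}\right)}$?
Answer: $\sqrt{24049} \approx 155.08$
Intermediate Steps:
$F{\left(H,B \right)} = H^{2}$
$\sqrt{23746 + 303 \left(3 - 2 F{\left(1,-2 \right)}\right)} = \sqrt{23746 + 303 \left(3 - 2 \cdot 1^{2}\right)} = \sqrt{23746 + 303 \left(3 - 2\right)} = \sqrt{23746 + 303 \cdot 1} = \sqrt{23746 + 303} = \sqrt{24049}$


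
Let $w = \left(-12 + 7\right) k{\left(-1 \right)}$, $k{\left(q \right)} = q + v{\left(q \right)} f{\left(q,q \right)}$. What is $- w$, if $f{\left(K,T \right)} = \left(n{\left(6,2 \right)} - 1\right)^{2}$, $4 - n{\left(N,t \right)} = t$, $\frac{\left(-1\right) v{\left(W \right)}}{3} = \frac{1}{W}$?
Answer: $10$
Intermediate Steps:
$v{\left(W \right)} = - \frac{3}{W}$
$n{\left(N,t \right)} = 4 - t$
$f{\left(K,T \right)} = 1$ ($f{\left(K,T \right)} = \left(\left(4 - 2\right) - 1\right)^{2} = \left(2 - 1\right)^{2} = 1^{2} = 1$)
$k{\left(q \right)} = q - \frac{3}{q}$ ($k{\left(q \right)} = q + - \frac{3}{q} 1 = q - \frac{3}{q}$)
$w = -10$ ($w = \left(-12 + 7\right) \left(-1 - \frac{3}{-1}\right) = - 5 \left(-1 - -3\right) = - 5 \left(-1 + 3\right) = \left(-5\right) 2 = -10$)
$- w = \left(-1\right) \left(-10\right) = 10$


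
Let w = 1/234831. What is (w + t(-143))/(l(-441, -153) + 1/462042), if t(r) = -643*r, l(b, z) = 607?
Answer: 665108708027736/4390705578023 ≈ 151.48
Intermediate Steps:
w = 1/234831 ≈ 4.2584e-6
(w + t(-143))/(l(-441, -153) + 1/462042) = (1/234831 - 643*(-143))/(607 + 1/462042) = (1/234831 + 91949)/(607 + 1/462042) = 21592475620/(234831*(280459495/462042)) = (21592475620/234831)*(462042/280459495) = 665108708027736/4390705578023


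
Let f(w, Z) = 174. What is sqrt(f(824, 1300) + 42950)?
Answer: 2*sqrt(10781) ≈ 207.66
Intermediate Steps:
sqrt(f(824, 1300) + 42950) = sqrt(174 + 42950) = sqrt(43124) = 2*sqrt(10781)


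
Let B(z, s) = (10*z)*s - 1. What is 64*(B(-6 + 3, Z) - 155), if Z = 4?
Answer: -17664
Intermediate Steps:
B(z, s) = -1 + 10*s*z (B(z, s) = 10*s*z - 1 = -1 + 10*s*z)
64*(B(-6 + 3, Z) - 155) = 64*((-1 + 10*4*(-6 + 3)) - 155) = 64*((-1 + 10*4*(-3)) - 155) = 64*((-1 - 120) - 155) = 64*(-121 - 155) = 64*(-276) = -17664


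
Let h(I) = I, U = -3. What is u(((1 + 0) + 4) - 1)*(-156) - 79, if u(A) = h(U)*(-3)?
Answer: -1483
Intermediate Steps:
u(A) = 9 (u(A) = -3*(-3) = 9)
u(((1 + 0) + 4) - 1)*(-156) - 79 = 9*(-156) - 79 = -1404 - 79 = -1483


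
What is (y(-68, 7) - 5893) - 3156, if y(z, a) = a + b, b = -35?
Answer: -9077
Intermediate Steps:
y(z, a) = -35 + a (y(z, a) = a - 35 = -35 + a)
(y(-68, 7) - 5893) - 3156 = ((-35 + 7) - 5893) - 3156 = (-28 - 5893) - 3156 = -5921 - 3156 = -9077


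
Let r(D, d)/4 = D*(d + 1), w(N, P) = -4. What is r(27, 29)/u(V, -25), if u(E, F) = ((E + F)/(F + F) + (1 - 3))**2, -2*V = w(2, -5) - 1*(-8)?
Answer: 8100000/5329 ≈ 1520.0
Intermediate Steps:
V = -2 (V = -(-4 - 1*(-8))/2 = -(-4 + 8)/2 = -1/2*4 = -2)
r(D, d) = 4*D*(1 + d) (r(D, d) = 4*(D*(d + 1)) = 4*(D*(1 + d)) = 4*D*(1 + d))
u(E, F) = (-2 + (E + F)/(2*F))**2 (u(E, F) = ((E + F)/((2*F)) - 2)**2 = ((E + F)*(1/(2*F)) - 2)**2 = ((E + F)/(2*F) - 2)**2 = (-2 + (E + F)/(2*F))**2)
r(27, 29)/u(V, -25) = (4*27*(1 + 29))/(((1/4)*(-2 - 3*(-25))**2/(-25)**2)) = (4*27*30)/(((1/4)*(1/625)*(-2 + 75)**2)) = 3240/(((1/4)*(1/625)*73**2)) = 3240/(((1/4)*(1/625)*5329)) = 3240/(5329/2500) = 3240*(2500/5329) = 8100000/5329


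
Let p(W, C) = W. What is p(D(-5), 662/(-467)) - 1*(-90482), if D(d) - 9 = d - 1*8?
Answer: 90478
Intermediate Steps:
D(d) = 1 + d (D(d) = 9 + (d - 1*8) = 9 + (d - 8) = 9 + (-8 + d) = 1 + d)
p(D(-5), 662/(-467)) - 1*(-90482) = (1 - 5) - 1*(-90482) = -4 + 90482 = 90478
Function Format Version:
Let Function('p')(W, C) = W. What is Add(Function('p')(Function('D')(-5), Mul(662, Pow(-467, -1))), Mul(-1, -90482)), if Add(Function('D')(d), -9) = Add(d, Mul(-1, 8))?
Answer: 90478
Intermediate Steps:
Function('D')(d) = Add(1, d) (Function('D')(d) = Add(9, Add(d, Mul(-1, 8))) = Add(9, Add(d, -8)) = Add(9, Add(-8, d)) = Add(1, d))
Add(Function('p')(Function('D')(-5), Mul(662, Pow(-467, -1))), Mul(-1, -90482)) = Add(Add(1, -5), Mul(-1, -90482)) = Add(-4, 90482) = 90478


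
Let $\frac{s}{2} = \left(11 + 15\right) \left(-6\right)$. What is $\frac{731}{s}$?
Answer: $- \frac{731}{312} \approx -2.3429$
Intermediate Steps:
$s = -312$ ($s = 2 \left(11 + 15\right) \left(-6\right) = 2 \cdot 26 \left(-6\right) = 2 \left(-156\right) = -312$)
$\frac{731}{s} = \frac{731}{-312} = 731 \left(- \frac{1}{312}\right) = - \frac{731}{312}$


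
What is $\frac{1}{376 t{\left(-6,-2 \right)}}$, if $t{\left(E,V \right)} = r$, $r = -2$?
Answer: $- \frac{1}{752} \approx -0.0013298$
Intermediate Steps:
$t{\left(E,V \right)} = -2$
$\frac{1}{376 t{\left(-6,-2 \right)}} = \frac{1}{376 \left(-2\right)} = \frac{1}{-752} = - \frac{1}{752}$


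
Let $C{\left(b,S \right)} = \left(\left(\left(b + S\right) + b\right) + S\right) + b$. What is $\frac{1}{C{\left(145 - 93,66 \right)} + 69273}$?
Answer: $\frac{1}{69561} \approx 1.4376 \cdot 10^{-5}$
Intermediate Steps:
$C{\left(b,S \right)} = 2 S + 3 b$ ($C{\left(b,S \right)} = \left(\left(\left(S + b\right) + b\right) + S\right) + b = \left(\left(S + 2 b\right) + S\right) + b = \left(2 S + 2 b\right) + b = 2 S + 3 b$)
$\frac{1}{C{\left(145 - 93,66 \right)} + 69273} = \frac{1}{\left(2 \cdot 66 + 3 \left(145 - 93\right)\right) + 69273} = \frac{1}{\left(132 + 3 \left(145 - 93\right)\right) + 69273} = \frac{1}{\left(132 + 3 \cdot 52\right) + 69273} = \frac{1}{\left(132 + 156\right) + 69273} = \frac{1}{288 + 69273} = \frac{1}{69561}$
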